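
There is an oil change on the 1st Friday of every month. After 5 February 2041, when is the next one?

1 March 2041

February 2041 starts on a Friday, so its 1st Friday is 1 February 2041.
That is not after 5 February 2041, so look at March 2041.
March 2041 starts on a Friday, so its 1st Friday is 1 March 2041.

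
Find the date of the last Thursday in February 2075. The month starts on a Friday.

February 2075 begins on a Friday, so the first Thursday is February 7 (6 days later).
February 2075 has 28 days. Adding weeks: 7, 14, 21, 28 — the last one ≤ 28 is the 28th.

February 28, 2075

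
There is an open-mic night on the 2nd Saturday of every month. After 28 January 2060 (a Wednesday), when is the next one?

14 February 2060

January 2060 starts on a Thursday; its first Saturday is the 3rd, so the 2nd Saturday is the 10th — 10 January 2060.
That is not after 28 January 2060, so look at February 2060.
February 2060 starts on a Sunday; its first Saturday is the 7th, so the 2nd Saturday is the 14th — 14 February 2060.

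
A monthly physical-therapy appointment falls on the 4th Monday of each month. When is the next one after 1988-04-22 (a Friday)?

April 1988 starts on a Friday; its first Monday is the 4th, so the 4th Monday is the 25th — 1988-04-25.
1988-04-25 is after 1988-04-22, so that is the next one.

1988-04-25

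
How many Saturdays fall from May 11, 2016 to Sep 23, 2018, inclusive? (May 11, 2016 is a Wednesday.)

124

May 11, 2016 is a Wednesday; the first Saturday on or after it is May 14, 2016 (3 days later).
From May 14, 2016 to Sep 23, 2018: 231 + 365 + 266 = 862 days (rest of 2016, 2017, to Sep 23, 2018 in 2018).
862 ÷ 7 = 123 full weeks with remainder 1, so 123 more Saturdays after the first → 124.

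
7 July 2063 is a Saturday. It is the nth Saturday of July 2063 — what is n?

1st

Day 7 falls in week ⌈7/7⌉ of the month.
Days 1–7 hold the 1st Saturday, 8–14 the 2nd, 15–21 the 3rd, 22–28 the 4th, 29–31 the 5th.
7 is in the range for the 1st.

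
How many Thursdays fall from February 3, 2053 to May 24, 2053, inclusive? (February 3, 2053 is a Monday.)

16

February 3, 2053 is a Monday; the first Thursday on or after it is February 6, 2053 (3 days later).
From February 6, 2053 to May 24, 2053: 22 + 31 + 30 + 24 = 107 days (rest of February, March, April, May).
107 ÷ 7 = 15 full weeks with remainder 2, so 15 more Thursdays after the first → 16.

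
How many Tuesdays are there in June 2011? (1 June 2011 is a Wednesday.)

4

1 June 2011 is a Wednesday; the first Tuesday on or after it is 7 June 2011 (6 days later).
From 7 June 2011 to 30 June 2011 is 30 − 7 = 23 days.
23 ÷ 7 = 3 full weeks with remainder 2, so 3 more Tuesdays after the first → 4.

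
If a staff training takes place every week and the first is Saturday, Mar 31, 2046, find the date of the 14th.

Jun 30, 2046

The 14th occurrence is 13 intervals after the first: 13 × 7 = 91 days after Mar 31, 2046.
Mar has 31 days — 0 days to the end of Mar leaves 91.
Apr has 30 days (61 left).
May has 31 days (30 left).
30 days into Jun → Jun 30, 2046.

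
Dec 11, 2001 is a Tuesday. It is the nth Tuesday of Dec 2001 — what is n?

2nd

Day 11 falls in week ⌈11/7⌉ of the month.
Days 1–7 hold the 1st Tuesday, 8–14 the 2nd, 15–21 the 3rd, 22–28 the 4th, 29–31 the 5th.
11 is in the range for the 2nd.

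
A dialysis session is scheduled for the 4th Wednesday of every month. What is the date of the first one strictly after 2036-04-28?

April 2036 starts on a Tuesday; its first Wednesday is the 2nd, so the 4th Wednesday is the 23rd — 2036-04-23.
That is not after 2036-04-28, so look at May 2036.
May 2036 starts on a Thursday; its first Wednesday is the 7th, so the 4th Wednesday is the 28th — 2036-05-28.

2036-05-28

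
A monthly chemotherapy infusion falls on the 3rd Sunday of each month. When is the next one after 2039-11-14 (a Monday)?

2039-11-20

November 2039 starts on a Tuesday; its first Sunday is the 6th, so the 3rd Sunday is the 20th — 2039-11-20.
2039-11-20 is after 2039-11-14, so that is the next one.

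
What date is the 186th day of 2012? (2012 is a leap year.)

July 4, 2012

January has 31 days (186 − 31 = 155 remain).
February has 29 days (155 − 29 = 126 remain).
March has 31 days (126 − 31 = 95 remain).
April has 30 days (95 − 30 = 65 remain).
May has 31 days (65 − 31 = 34 remain).
June has 30 days (34 − 30 = 4 remain).
4 into July → July 4.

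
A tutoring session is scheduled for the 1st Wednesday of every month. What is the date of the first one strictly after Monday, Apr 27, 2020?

May 6, 2020

Apr 2020 starts on a Wednesday, so its 1st Wednesday is Apr 1, 2020.
That is not after Apr 27, 2020, so look at May 2020.
May 2020 starts on a Friday, so its 1st Wednesday is May 6, 2020 (5 days in).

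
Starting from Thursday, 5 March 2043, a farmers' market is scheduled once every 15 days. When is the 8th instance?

18 June 2043

The 8th occurrence is 7 intervals after the first: 7 × 15 = 105 days after 5 March 2043.
March has 31 days — 26 days to the end of March leaves 79.
April has 30 days (49 left).
May has 31 days (18 left).
18 days into June → 18 June 2043.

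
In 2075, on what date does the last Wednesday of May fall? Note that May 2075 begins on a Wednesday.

May 2075 begins on a Wednesday, so the first Wednesday is May 1.
May 2075 has 31 days. Adding weeks: 1, 8, 15, 22, 29 — the last one ≤ 31 is the 29th.

29 May 2075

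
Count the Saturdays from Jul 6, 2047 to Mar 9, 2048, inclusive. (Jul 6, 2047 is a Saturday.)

36

Jul 6, 2047 is a Saturday; the first Saturday on or after it is Jul 6, 2047.
From Jul 6, 2047 to Mar 9, 2048: 25 + 31 + 30 + 31 + 30 + 31 + 31 + 29 + 9 = 247 days (rest of Jul, Aug, Sep, Oct, Nov, Dec, Jan, Feb, Mar).
247 ÷ 7 = 35 full weeks with remainder 2, so 35 more Saturdays after the first → 36.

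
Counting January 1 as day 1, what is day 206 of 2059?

January has 31 days (206 − 31 = 175 remain).
February has 28 days (175 − 28 = 147 remain).
March has 31 days (147 − 31 = 116 remain).
April has 30 days (116 − 30 = 86 remain).
May has 31 days (86 − 31 = 55 remain).
June has 30 days (55 − 30 = 25 remain).
25 into July → July 25.

25 July 2059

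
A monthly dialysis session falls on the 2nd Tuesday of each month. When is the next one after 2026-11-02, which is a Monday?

November 2026 starts on a Sunday; its first Tuesday is the 3rd, so the 2nd Tuesday is the 10th — 2026-11-10.
2026-11-10 is after 2026-11-02, so that is the next one.

2026-11-10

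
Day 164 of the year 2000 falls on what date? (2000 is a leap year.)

Jan has 31 days (164 − 31 = 133 remain).
Feb has 29 days (133 − 29 = 104 remain).
Mar has 31 days (104 − 31 = 73 remain).
Apr has 30 days (73 − 30 = 43 remain).
May has 31 days (43 − 31 = 12 remain).
12 into Jun → Jun 12.

Jun 12, 2000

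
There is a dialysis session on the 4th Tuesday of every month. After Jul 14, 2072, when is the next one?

Jul 26, 2072

Jul 2072 starts on a Friday; its first Tuesday is the 5th, so the 4th Tuesday is the 26th — Jul 26, 2072.
Jul 26, 2072 is after Jul 14, 2072, so that is the next one.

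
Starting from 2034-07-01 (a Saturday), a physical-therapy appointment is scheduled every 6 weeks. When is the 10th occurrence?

The 10th occurrence is 9 intervals after the first: 9 × 42 = 378 days after 2034-07-01.
July has 31 days — 30 days to the end of July leaves 348.
August has 31 days (317 left).
September has 30 days (287 left).
October has 31 days (256 left).
November has 30 days (226 left).
December has 31 days (195 left).
January has 31 days (164 left).
February has 28 days (136 left).
March has 31 days (105 left).
April has 30 days (75 left).
May has 31 days (44 left).
June has 30 days (14 left).
14 days into July → 2035-07-14.

2035-07-14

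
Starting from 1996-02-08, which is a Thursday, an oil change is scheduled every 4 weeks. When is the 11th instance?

1996-11-14

The 11th occurrence is 10 intervals after the first: 10 × 28 = 280 days after 1996-02-08.
February has 29 days — 21 days to the end of February leaves 259.
March has 31 days (228 left).
April has 30 days (198 left).
May has 31 days (167 left).
June has 30 days (137 left).
July has 31 days (106 left).
August has 31 days (75 left).
September has 30 days (45 left).
October has 31 days (14 left).
14 days into November → 1996-11-14.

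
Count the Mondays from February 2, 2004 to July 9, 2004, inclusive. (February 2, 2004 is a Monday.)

February 2, 2004 is a Monday; the first Monday on or after it is February 2, 2004.
From February 2, 2004 to July 9, 2004: 27 + 31 + 30 + 31 + 30 + 9 = 158 days (rest of February, March, April, May, June, July).
158 ÷ 7 = 22 full weeks with remainder 4, so 22 more Mondays after the first → 23.

23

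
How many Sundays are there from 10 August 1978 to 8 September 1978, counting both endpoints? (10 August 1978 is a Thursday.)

10 August 1978 is a Thursday; the first Sunday on or after it is 13 August 1978 (3 days later).
From 13 August 1978 to 8 September 1978: 18 + 8 = 26 days (rest of August, September).
26 ÷ 7 = 3 full weeks with remainder 5, so 3 more Sundays after the first → 4.

4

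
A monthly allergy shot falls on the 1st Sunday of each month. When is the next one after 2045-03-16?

March 2045 starts on a Wednesday, so its 1st Sunday is 2045-03-05 (4 days in).
That is not after 2045-03-16, so look at April 2045.
April 2045 starts on a Saturday, so its 1st Sunday is 2045-04-02 (1 day in).

2045-04-02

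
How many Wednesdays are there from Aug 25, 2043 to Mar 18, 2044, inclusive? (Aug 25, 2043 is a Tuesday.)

30

Aug 25, 2043 is a Tuesday; the first Wednesday on or after it is Aug 26, 2043 (1 day later).
From Aug 26, 2043 to Mar 18, 2044: 5 + 30 + 31 + 30 + 31 + 31 + 29 + 18 = 205 days (rest of Aug, Sep, Oct, Nov, Dec, Jan, Feb, Mar).
205 ÷ 7 = 29 full weeks with remainder 2, so 29 more Wednesdays after the first → 30.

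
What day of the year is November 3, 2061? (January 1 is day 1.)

Days in months before November: 31 + 28 + 31 + 30 + 31 + 30 + 31 + 31 + 30 + 31 = 304.
Plus 3 days into November → day 307.

307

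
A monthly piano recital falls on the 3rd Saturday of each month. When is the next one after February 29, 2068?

February 2068 starts on a Wednesday; its first Saturday is the 4th, so the 3rd Saturday is the 18th — February 18, 2068.
That is not after February 29, 2068, so look at March 2068.
March 2068 starts on a Thursday; its first Saturday is the 3rd, so the 3rd Saturday is the 17th — March 17, 2068.

March 17, 2068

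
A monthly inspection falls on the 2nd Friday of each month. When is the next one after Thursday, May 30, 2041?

June 14, 2041

May 2041 starts on a Wednesday; its first Friday is the 3rd, so the 2nd Friday is the 10th — May 10, 2041.
That is not after May 30, 2041, so look at June 2041.
June 2041 starts on a Saturday; its first Friday is the 7th, so the 2nd Friday is the 14th — June 14, 2041.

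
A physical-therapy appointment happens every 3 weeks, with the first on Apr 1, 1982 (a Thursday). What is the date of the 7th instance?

Aug 5, 1982

The 7th occurrence is 6 intervals after the first: 6 × 21 = 126 days after Apr 1, 1982.
Apr has 30 days — 29 days to the end of Apr leaves 97.
May has 31 days (66 left).
Jun has 30 days (36 left).
Jul has 31 days (5 left).
5 days into Aug → Aug 5, 1982.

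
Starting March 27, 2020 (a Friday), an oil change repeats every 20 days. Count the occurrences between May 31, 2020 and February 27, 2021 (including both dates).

13

Occurrences land 20·i days after March 27, 2020 for i = 0, 1, 2, …
May 31, 2020 is 65 days after the start; 65 ÷ 20 = 3 remainder 5; since the remainder is 5, round up to i = 4. First occurrence in the window: #5 on June 15, 2020 (4×20 = 80 days in).
February 27, 2021 is 337 days after the start; 337 ÷ 20 = 16 remainder 17. Last occurrence in the window: #17 on February 10, 2021.
Occurrences #5 through #17: 13 in total.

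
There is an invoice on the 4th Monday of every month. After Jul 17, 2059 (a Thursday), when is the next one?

Jul 28, 2059

Jul 2059 starts on a Tuesday; its first Monday is the 7th, so the 4th Monday is the 28th — Jul 28, 2059.
Jul 28, 2059 is after Jul 17, 2059, so that is the next one.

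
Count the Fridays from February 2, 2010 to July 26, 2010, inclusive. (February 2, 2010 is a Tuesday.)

February 2, 2010 is a Tuesday; the first Friday on or after it is February 5, 2010 (3 days later).
From February 5, 2010 to July 26, 2010: 23 + 31 + 30 + 31 + 30 + 26 = 171 days (rest of February, March, April, May, June, July).
171 ÷ 7 = 24 full weeks with remainder 3, so 24 more Fridays after the first → 25.

25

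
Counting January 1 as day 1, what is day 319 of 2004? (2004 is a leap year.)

January has 31 days (319 − 31 = 288 remain).
February has 29 days (288 − 29 = 259 remain).
March has 31 days (259 − 31 = 228 remain).
April has 30 days (228 − 30 = 198 remain).
May has 31 days (198 − 31 = 167 remain).
June has 30 days (167 − 30 = 137 remain).
July has 31 days (137 − 31 = 106 remain).
August has 31 days (106 − 31 = 75 remain).
September has 30 days (75 − 30 = 45 remain).
October has 31 days (45 − 31 = 14 remain).
14 into November → November 14.

2004-11-14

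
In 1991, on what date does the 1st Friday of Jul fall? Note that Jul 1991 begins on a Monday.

Jul 5, 1991

Jul 1991 begins on a Monday, so the first Friday is Jul 5 (4 days later).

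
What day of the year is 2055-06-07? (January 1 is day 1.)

158

Days in months before June: 31 + 28 + 31 + 30 + 31 = 151.
Plus 7 days into June → day 158.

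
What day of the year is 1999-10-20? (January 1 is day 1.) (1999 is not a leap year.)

Days in months before October: 31 + 28 + 31 + 30 + 31 + 30 + 31 + 31 + 30 = 273.
Plus 20 days into October → day 293.

293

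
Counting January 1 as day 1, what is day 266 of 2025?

January has 31 days (266 − 31 = 235 remain).
February has 28 days (235 − 28 = 207 remain).
March has 31 days (207 − 31 = 176 remain).
April has 30 days (176 − 30 = 146 remain).
May has 31 days (146 − 31 = 115 remain).
June has 30 days (115 − 30 = 85 remain).
July has 31 days (85 − 31 = 54 remain).
August has 31 days (54 − 31 = 23 remain).
23 into September → September 23.

23 September 2025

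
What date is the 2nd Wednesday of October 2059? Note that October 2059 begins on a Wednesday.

October 8, 2059

October 2059 begins on a Wednesday, so the first Wednesday is October 1.
The 2nd Wednesday is 1 weeks later: 1 + 7 = 8.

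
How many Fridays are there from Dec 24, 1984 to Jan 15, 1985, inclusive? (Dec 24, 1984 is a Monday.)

Dec 24, 1984 is a Monday; the first Friday on or after it is Dec 28, 1984 (4 days later).
From Dec 28, 1984 to Jan 15, 1985: 3 + 15 = 18 days (rest of Dec, Jan).
18 ÷ 7 = 2 full weeks with remainder 4, so 2 more Fridays after the first → 3.

3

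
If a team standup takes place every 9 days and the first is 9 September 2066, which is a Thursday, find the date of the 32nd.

The 32nd occurrence is 31 intervals after the first: 31 × 9 = 279 days after 9 September 2066.
September has 30 days — 21 days to the end of September leaves 258.
October has 31 days (227 left).
November has 30 days (197 left).
December has 31 days (166 left).
January has 31 days (135 left).
February has 28 days (107 left).
March has 31 days (76 left).
April has 30 days (46 left).
May has 31 days (15 left).
15 days into June → 15 June 2067.

15 June 2067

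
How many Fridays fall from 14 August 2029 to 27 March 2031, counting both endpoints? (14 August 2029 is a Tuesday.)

84

14 August 2029 is a Tuesday; the first Friday on or after it is 17 August 2029 (3 days later).
From 17 August 2029 to 27 March 2031: 136 + 365 + 86 = 587 days (rest of 2029, 2030, to 27 March 2031 in 2031).
587 ÷ 7 = 83 full weeks with remainder 6, so 83 more Fridays after the first → 84.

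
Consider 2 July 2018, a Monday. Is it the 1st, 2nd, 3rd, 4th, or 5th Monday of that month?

1st

Day 2 falls in week ⌈2/7⌉ of the month.
Days 1–7 hold the 1st Monday, 8–14 the 2nd, 15–21 the 3rd, 22–28 the 4th, 29–31 the 5th.
2 is in the range for the 1st.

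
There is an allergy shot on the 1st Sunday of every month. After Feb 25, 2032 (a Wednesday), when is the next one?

Mar 7, 2032

Feb 2032 starts on a Sunday, so its 1st Sunday is Feb 1, 2032.
That is not after Feb 25, 2032, so look at Mar 2032.
Mar 2032 starts on a Monday, so its 1st Sunday is Mar 7, 2032 (6 days in).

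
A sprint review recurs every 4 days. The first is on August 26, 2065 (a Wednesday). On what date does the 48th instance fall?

The 48th occurrence is 47 intervals after the first: 47 × 4 = 188 days after August 26, 2065.
August has 31 days — 5 days to the end of August leaves 183.
September has 30 days (153 left).
October has 31 days (122 left).
November has 30 days (92 left).
December has 31 days (61 left).
January has 31 days (30 left).
February has 28 days (2 left).
2 days into March → March 2, 2066.

March 2, 2066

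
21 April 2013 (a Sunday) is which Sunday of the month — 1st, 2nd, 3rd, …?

Day 21 falls in week ⌈21/7⌉ of the month.
Days 1–7 hold the 1st Sunday, 8–14 the 2nd, 15–21 the 3rd, 22–28 the 4th, 29–31 the 5th.
21 is in the range for the 3rd.

3rd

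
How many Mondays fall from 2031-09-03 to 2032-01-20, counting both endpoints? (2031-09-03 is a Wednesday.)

2031-09-03 is a Wednesday; the first Monday on or after it is 2031-09-08 (5 days later).
From 2031-09-08 to 2032-01-20: 22 + 31 + 30 + 31 + 20 = 134 days (rest of September, October, November, December, January).
134 ÷ 7 = 19 full weeks with remainder 1, so 19 more Mondays after the first → 20.

20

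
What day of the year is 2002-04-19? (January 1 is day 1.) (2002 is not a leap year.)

Days in months before April: 31 + 28 + 31 = 90.
Plus 19 days into April → day 109.

109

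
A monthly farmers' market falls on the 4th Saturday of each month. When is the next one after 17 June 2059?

June 2059 starts on a Sunday; its first Saturday is the 7th, so the 4th Saturday is the 28th — 28 June 2059.
28 June 2059 is after 17 June 2059, so that is the next one.

28 June 2059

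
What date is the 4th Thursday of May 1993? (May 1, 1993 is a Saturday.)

May 1993 begins on a Saturday, so the first Thursday is May 6 (5 days later).
The 4th Thursday is 3 weeks later: 6 + 21 = 27.

May 27, 1993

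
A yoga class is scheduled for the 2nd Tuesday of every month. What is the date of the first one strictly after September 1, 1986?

September 9, 1986

September 1986 starts on a Monday; its first Tuesday is the 2nd, so the 2nd Tuesday is the 9th — September 9, 1986.
September 9, 1986 is after September 1, 1986, so that is the next one.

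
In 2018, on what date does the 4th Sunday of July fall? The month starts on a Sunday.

July 2018 begins on a Sunday, so the first Sunday is July 1.
The 4th Sunday is 3 weeks later: 1 + 21 = 22.

22 July 2018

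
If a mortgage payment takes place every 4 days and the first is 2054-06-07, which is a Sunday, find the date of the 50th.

The 50th occurrence is 49 intervals after the first: 49 × 4 = 196 days after 2054-06-07.
June has 30 days — 23 days to the end of June leaves 173.
July has 31 days (142 left).
August has 31 days (111 left).
September has 30 days (81 left).
October has 31 days (50 left).
November has 30 days (20 left).
20 days into December → 2054-12-20.

2054-12-20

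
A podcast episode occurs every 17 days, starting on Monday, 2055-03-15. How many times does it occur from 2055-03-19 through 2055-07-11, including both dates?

Occurrences land 17·i days after 2055-03-15 for i = 0, 1, 2, …
2055-03-19 is 4 days after the start; 4 ÷ 17 = 0 remainder 4; since the remainder is 4, round up to i = 1. First occurrence in the window: #2 on 2055-04-01 (1×17 = 17 days in).
2055-07-11 is 118 days after the start; 118 ÷ 17 = 6 remainder 16. Last occurrence in the window: #7 on 2055-06-25.
Occurrences #2 through #7: 6 in total.

6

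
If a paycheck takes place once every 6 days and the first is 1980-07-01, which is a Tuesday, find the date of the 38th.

1981-02-08

The 38th occurrence is 37 intervals after the first: 37 × 6 = 222 days after 1980-07-01.
July has 31 days — 30 days to the end of July leaves 192.
August has 31 days (161 left).
September has 30 days (131 left).
October has 31 days (100 left).
November has 30 days (70 left).
December has 31 days (39 left).
January has 31 days (8 left).
8 days into February → 1981-02-08.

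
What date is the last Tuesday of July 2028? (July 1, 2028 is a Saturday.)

July 2028 begins on a Saturday, so the first Tuesday is July 4 (3 days later).
July 2028 has 31 days. Adding weeks: 4, 11, 18, 25 — the last one ≤ 31 is the 25th.

July 25, 2028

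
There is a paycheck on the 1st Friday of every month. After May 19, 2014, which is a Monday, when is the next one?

Jun 6, 2014

May 2014 starts on a Thursday, so its 1st Friday is May 2, 2014 (1 day in).
That is not after May 19, 2014, so look at Jun 2014.
Jun 2014 starts on a Sunday, so its 1st Friday is Jun 6, 2014 (5 days in).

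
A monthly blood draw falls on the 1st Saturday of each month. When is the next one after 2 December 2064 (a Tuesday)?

December 2064 starts on a Monday, so its 1st Saturday is 6 December 2064 (5 days in).
6 December 2064 is after 2 December 2064, so that is the next one.

6 December 2064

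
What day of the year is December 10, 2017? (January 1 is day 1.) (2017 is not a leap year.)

344

Days in months before December: 31 + 28 + 31 + 30 + 31 + 30 + 31 + 31 + 30 + 31 + 30 = 334.
Plus 10 days into December → day 344.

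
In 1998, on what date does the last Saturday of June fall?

The first Saturday of June 1998 is June 6.
June 1998 has 30 days. Adding weeks: 6, 13, 20, 27 — the last one ≤ 30 is the 27th.

27 June 1998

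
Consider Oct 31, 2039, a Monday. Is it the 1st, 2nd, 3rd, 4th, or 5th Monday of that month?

Day 31 falls in week ⌈31/7⌉ of the month.
Days 1–7 hold the 1st Monday, 8–14 the 2nd, 15–21 the 3rd, 22–28 the 4th, 29–31 the 5th.
31 is in the range for the 5th.

5th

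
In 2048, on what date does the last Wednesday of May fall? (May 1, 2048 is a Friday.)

May 2048 begins on a Friday, so the first Wednesday is May 6 (5 days later).
May 2048 has 31 days. Adding weeks: 6, 13, 20, 27 — the last one ≤ 31 is the 27th.

2048-05-27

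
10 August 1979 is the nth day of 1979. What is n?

222

Days in months before August: 31 + 28 + 31 + 30 + 31 + 30 + 31 = 212.
Plus 10 days into August → day 222.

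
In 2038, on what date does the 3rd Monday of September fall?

2038-09-20

The first Monday of September 2038 is September 6.
The 3rd Monday is 2 weeks later: 6 + 14 = 20.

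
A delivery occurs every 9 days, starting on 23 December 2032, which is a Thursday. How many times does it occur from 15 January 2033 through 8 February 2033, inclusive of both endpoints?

3

Occurrences land 9·i days after 23 December 2032 for i = 0, 1, 2, …
15 January 2033 is 23 days after the start; 23 ÷ 9 = 2 remainder 5; since the remainder is 5, round up to i = 3. First occurrence in the window: #4 on 19 January 2033 (3×9 = 27 days in).
8 February 2033 is 47 days after the start; 47 ÷ 9 = 5 remainder 2. Last occurrence in the window: #6 on 6 February 2033.
Occurrences #4 through #6: 3 in total.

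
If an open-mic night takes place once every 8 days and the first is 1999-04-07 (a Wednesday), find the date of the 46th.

The 46th occurrence is 45 intervals after the first: 45 × 8 = 360 days after 1999-04-07.
April has 30 days — 23 days to the end of April leaves 337.
May has 31 days (306 left).
June has 30 days (276 left).
July has 31 days (245 left).
August has 31 days (214 left).
September has 30 days (184 left).
October has 31 days (153 left).
November has 30 days (123 left).
December has 31 days (92 left).
January has 31 days (61 left).
February has 29 days (32 left).
March has 31 days (1 left).
1 day into April → 2000-04-01.

2000-04-01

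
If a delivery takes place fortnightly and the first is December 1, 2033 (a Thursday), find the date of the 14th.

June 1, 2034

The 14th occurrence is 13 intervals after the first: 13 × 14 = 182 days after December 1, 2033.
December has 31 days — 30 days to the end of December leaves 152.
January has 31 days (121 left).
February has 28 days (93 left).
March has 31 days (62 left).
April has 30 days (32 left).
May has 31 days (1 left).
1 day into June → June 1, 2034.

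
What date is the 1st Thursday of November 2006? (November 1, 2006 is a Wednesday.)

November 2006 begins on a Wednesday, so the first Thursday is November 2 (1 day later).

2 November 2006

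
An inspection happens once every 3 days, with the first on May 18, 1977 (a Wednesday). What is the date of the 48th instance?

The 48th occurrence is 47 intervals after the first: 47 × 3 = 141 days after May 18, 1977.
May has 31 days — 13 days to the end of May leaves 128.
June has 30 days (98 left).
July has 31 days (67 left).
August has 31 days (36 left).
September has 30 days (6 left).
6 days into October → October 6, 1977.

October 6, 1977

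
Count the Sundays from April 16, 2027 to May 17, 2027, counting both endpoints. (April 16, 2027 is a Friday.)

April 16, 2027 is a Friday; the first Sunday on or after it is April 18, 2027 (2 days later).
From April 18, 2027 to May 17, 2027: 12 + 17 = 29 days (rest of April, May).
29 ÷ 7 = 4 full weeks with remainder 1, so 4 more Sundays after the first → 5.

5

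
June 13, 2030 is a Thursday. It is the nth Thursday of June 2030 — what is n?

Day 13 falls in week ⌈13/7⌉ of the month.
Days 1–7 hold the 1st Thursday, 8–14 the 2nd, 15–21 the 3rd, 22–28 the 4th, 29–31 the 5th.
13 is in the range for the 2nd.

2nd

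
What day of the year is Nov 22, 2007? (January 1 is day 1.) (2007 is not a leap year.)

326

Days in months before Nov: 31 + 28 + 31 + 30 + 31 + 30 + 31 + 31 + 30 + 31 = 304.
Plus 22 days into Nov → day 326.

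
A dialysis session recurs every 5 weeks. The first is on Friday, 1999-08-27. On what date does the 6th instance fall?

The 6th occurrence is 5 intervals after the first: 5 × 35 = 175 days after 1999-08-27.
August has 31 days — 4 days to the end of August leaves 171.
September has 30 days (141 left).
October has 31 days (110 left).
November has 30 days (80 left).
December has 31 days (49 left).
January has 31 days (18 left).
18 days into February → 2000-02-18.

2000-02-18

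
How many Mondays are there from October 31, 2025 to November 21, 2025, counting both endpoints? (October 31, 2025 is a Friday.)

October 31, 2025 is a Friday; the first Monday on or after it is November 3, 2025 (3 days later).
From November 3, 2025 to November 21, 2025 is 21 − 3 = 18 days.
18 ÷ 7 = 2 full weeks with remainder 4, so 2 more Mondays after the first → 3.

3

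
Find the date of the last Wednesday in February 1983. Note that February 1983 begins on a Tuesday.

February 1983 begins on a Tuesday, so the first Wednesday is February 2 (1 day later).
February 1983 has 28 days. Adding weeks: 2, 9, 16, 23 — the last one ≤ 28 is the 23rd.

1983-02-23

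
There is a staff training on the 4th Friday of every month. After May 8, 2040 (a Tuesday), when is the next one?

May 2040 starts on a Tuesday; its first Friday is the 4th, so the 4th Friday is the 25th — May 25, 2040.
May 25, 2040 is after May 8, 2040, so that is the next one.

May 25, 2040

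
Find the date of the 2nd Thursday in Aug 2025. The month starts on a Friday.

Aug 14, 2025

Aug 2025 begins on a Friday, so the first Thursday is Aug 7 (6 days later).
The 2nd Thursday is 1 weeks later: 7 + 7 = 14.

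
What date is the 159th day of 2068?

Jun 7, 2068

Jan has 31 days (159 − 31 = 128 remain).
Feb has 29 days (128 − 29 = 99 remain).
Mar has 31 days (99 − 31 = 68 remain).
Apr has 30 days (68 − 30 = 38 remain).
May has 31 days (38 − 31 = 7 remain).
7 into Jun → Jun 7.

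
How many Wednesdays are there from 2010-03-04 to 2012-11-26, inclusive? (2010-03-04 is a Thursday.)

142

2010-03-04 is a Thursday; the first Wednesday on or after it is 2010-03-10 (6 days later).
From 2010-03-10 to 2012-11-26: 296 + 365 + 331 = 992 days (rest of 2010, 2011, to 2012-11-26 in 2012).
992 ÷ 7 = 141 full weeks with remainder 5, so 141 more Wednesdays after the first → 142.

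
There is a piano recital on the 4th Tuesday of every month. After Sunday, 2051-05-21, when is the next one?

May 2051 starts on a Monday; its first Tuesday is the 2nd, so the 4th Tuesday is the 23rd — 2051-05-23.
2051-05-23 is after 2051-05-21, so that is the next one.

2051-05-23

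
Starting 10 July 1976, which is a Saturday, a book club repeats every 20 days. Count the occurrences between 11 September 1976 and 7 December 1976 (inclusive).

4

Occurrences land 20·i days after 10 July 1976 for i = 0, 1, 2, …
11 September 1976 is 63 days after the start; 63 ÷ 20 = 3 remainder 3; since the remainder is 3, round up to i = 4. First occurrence in the window: #5 on 28 September 1976 (4×20 = 80 days in).
7 December 1976 is 150 days after the start; 150 ÷ 20 = 7 remainder 10. Last occurrence in the window: #8 on 27 November 1976.
Occurrences #5 through #8: 4 in total.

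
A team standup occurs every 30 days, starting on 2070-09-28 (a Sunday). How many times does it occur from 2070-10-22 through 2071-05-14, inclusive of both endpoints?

Occurrences land 30·i days after 2070-09-28 for i = 0, 1, 2, …
2070-10-22 is 24 days after the start; 24 ÷ 30 = 0 remainder 24; since the remainder is 24, round up to i = 1. First occurrence in the window: #2 on 2070-10-28 (1×30 = 30 days in).
2071-05-14 is 228 days after the start; 228 ÷ 30 = 7 remainder 18. Last occurrence in the window: #8 on 2071-04-26.
Occurrences #2 through #8: 7 in total.

7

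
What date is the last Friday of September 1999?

The first Friday of September 1999 is September 3.
September 1999 has 30 days. Adding weeks: 3, 10, 17, 24 — the last one ≤ 30 is the 24th.

September 24, 1999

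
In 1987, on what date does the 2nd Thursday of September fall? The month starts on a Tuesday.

September 1987 begins on a Tuesday, so the first Thursday is September 3 (2 days later).
The 2nd Thursday is 1 weeks later: 3 + 7 = 10.

1987-09-10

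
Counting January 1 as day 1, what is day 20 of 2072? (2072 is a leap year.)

20 into Jan → Jan 20.

Jan 20, 2072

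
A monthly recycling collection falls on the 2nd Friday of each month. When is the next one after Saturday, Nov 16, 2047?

Dec 13, 2047

Nov 2047 starts on a Friday; its first Friday is the 1st, so the 2nd Friday is the 8th — Nov 8, 2047.
That is not after Nov 16, 2047, so look at Dec 2047.
Dec 2047 starts on a Sunday; its first Friday is the 6th, so the 2nd Friday is the 13th — Dec 13, 2047.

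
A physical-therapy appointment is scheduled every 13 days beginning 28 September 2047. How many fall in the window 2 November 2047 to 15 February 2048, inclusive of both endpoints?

Occurrences land 13·i days after 28 September 2047 for i = 0, 1, 2, …
2 November 2047 is 35 days after the start; 35 ÷ 13 = 2 remainder 9; since the remainder is 9, round up to i = 3. First occurrence in the window: #4 on 6 November 2047 (3×13 = 39 days in).
15 February 2048 is 140 days after the start; 140 ÷ 13 = 10 remainder 10. Last occurrence in the window: #11 on 5 February 2048.
Occurrences #4 through #11: 8 in total.

8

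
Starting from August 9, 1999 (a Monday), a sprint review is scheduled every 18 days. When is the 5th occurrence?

October 20, 1999

The 5th occurrence is 4 intervals after the first: 4 × 18 = 72 days after August 9, 1999.
August has 31 days — 22 days to the end of August leaves 50.
September has 30 days (20 left).
20 days into October → October 20, 1999.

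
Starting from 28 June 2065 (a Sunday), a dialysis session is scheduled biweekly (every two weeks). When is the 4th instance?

9 August 2065

The 4th occurrence is 3 intervals after the first: 3 × 14 = 42 days after 28 June 2065.
June has 30 days — 2 days to the end of June leaves 40.
July has 31 days (9 left).
9 days into August → 9 August 2065.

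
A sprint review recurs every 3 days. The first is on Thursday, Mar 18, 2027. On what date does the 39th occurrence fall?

Jul 10, 2027

The 39th occurrence is 38 intervals after the first: 38 × 3 = 114 days after Mar 18, 2027.
Mar has 31 days — 13 days to the end of Mar leaves 101.
Apr has 30 days (71 left).
May has 31 days (40 left).
Jun has 30 days (10 left).
10 days into Jul → Jul 10, 2027.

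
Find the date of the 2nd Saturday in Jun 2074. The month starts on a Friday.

Jun 2074 begins on a Friday, so the first Saturday is Jun 2 (1 day later).
The 2nd Saturday is 1 weeks later: 2 + 7 = 9.

Jun 9, 2074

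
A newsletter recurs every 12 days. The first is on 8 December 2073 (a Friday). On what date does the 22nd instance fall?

17 August 2074

The 22nd occurrence is 21 intervals after the first: 21 × 12 = 252 days after 8 December 2073.
December has 31 days — 23 days to the end of December leaves 229.
January has 31 days (198 left).
February has 28 days (170 left).
March has 31 days (139 left).
April has 30 days (109 left).
May has 31 days (78 left).
June has 30 days (48 left).
July has 31 days (17 left).
17 days into August → 17 August 2074.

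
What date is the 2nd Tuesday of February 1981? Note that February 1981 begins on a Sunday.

February 1981 begins on a Sunday, so the first Tuesday is February 3 (2 days later).
The 2nd Tuesday is 1 weeks later: 3 + 7 = 10.

10 February 1981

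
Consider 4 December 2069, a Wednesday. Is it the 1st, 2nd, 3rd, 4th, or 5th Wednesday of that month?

Day 4 falls in week ⌈4/7⌉ of the month.
Days 1–7 hold the 1st Wednesday, 8–14 the 2nd, 15–21 the 3rd, 22–28 the 4th, 29–31 the 5th.
4 is in the range for the 1st.

1st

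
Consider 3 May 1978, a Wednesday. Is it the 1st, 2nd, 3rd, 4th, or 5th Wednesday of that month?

Day 3 falls in week ⌈3/7⌉ of the month.
Days 1–7 hold the 1st Wednesday, 8–14 the 2nd, 15–21 the 3rd, 22–28 the 4th, 29–31 the 5th.
3 is in the range for the 1st.

1st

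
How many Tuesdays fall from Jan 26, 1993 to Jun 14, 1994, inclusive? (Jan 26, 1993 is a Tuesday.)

Jan 26, 1993 is a Tuesday; the first Tuesday on or after it is Jan 26, 1993.
From Jan 26, 1993 to Jun 14, 1994: 339 + 165 = 504 days (rest of 1993, to Jun 14, 1994 in 1994).
504 ÷ 7 = 72 full weeks with remainder 0, so 72 more Tuesdays after the first → 73.

73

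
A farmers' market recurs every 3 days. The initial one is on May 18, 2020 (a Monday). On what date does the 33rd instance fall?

The 33rd occurrence is 32 intervals after the first: 32 × 3 = 96 days after May 18, 2020.
May has 31 days — 13 days to the end of May leaves 83.
Jun has 30 days (53 left).
Jul has 31 days (22 left).
22 days into Aug → Aug 22, 2020.

Aug 22, 2020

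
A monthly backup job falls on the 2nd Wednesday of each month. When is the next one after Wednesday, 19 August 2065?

August 2065 starts on a Saturday; its first Wednesday is the 5th, so the 2nd Wednesday is the 12th — 12 August 2065.
That is not after 19 August 2065, so look at September 2065.
September 2065 starts on a Tuesday; its first Wednesday is the 2nd, so the 2nd Wednesday is the 9th — 9 September 2065.

9 September 2065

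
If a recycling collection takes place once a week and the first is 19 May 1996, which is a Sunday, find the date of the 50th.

The 50th occurrence is 49 intervals after the first: 49 × 7 = 343 days after 19 May 1996.
May has 31 days — 12 days to the end of May leaves 331.
June has 30 days (301 left).
July has 31 days (270 left).
August has 31 days (239 left).
September has 30 days (209 left).
October has 31 days (178 left).
November has 30 days (148 left).
December has 31 days (117 left).
January has 31 days (86 left).
February has 28 days (58 left).
March has 31 days (27 left).
27 days into April → 27 April 1997.

27 April 1997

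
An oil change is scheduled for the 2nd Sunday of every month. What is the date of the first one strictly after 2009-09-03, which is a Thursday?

September 2009 starts on a Tuesday; its first Sunday is the 6th, so the 2nd Sunday is the 13th — 2009-09-13.
2009-09-13 is after 2009-09-03, so that is the next one.

2009-09-13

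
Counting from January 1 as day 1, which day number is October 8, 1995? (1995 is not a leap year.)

Days in months before October: 31 + 28 + 31 + 30 + 31 + 30 + 31 + 31 + 30 = 273.
Plus 8 days into October → day 281.

281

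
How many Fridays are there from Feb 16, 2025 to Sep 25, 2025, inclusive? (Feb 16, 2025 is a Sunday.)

31

Feb 16, 2025 is a Sunday; the first Friday on or after it is Feb 21, 2025 (5 days later).
From Feb 21, 2025 to Sep 25, 2025: 7 + 31 + 30 + 31 + 30 + 31 + 31 + 25 = 216 days (rest of Feb, Mar, Apr, May, Jun, Jul, Aug, Sep).
216 ÷ 7 = 30 full weeks with remainder 6, so 30 more Fridays after the first → 31.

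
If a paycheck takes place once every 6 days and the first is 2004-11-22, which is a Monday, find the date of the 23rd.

The 23rd occurrence is 22 intervals after the first: 22 × 6 = 132 days after 2004-11-22.
November has 30 days — 8 days to the end of November leaves 124.
December has 31 days (93 left).
January has 31 days (62 left).
February has 28 days (34 left).
March has 31 days (3 left).
3 days into April → 2005-04-03.

2005-04-03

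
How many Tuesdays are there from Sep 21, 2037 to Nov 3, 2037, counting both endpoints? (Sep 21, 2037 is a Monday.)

Sep 21, 2037 is a Monday; the first Tuesday on or after it is Sep 22, 2037 (1 day later).
From Sep 22, 2037 to Nov 3, 2037: 8 + 31 + 3 = 42 days (rest of Sep, Oct, Nov).
42 ÷ 7 = 6 full weeks with remainder 0, so 6 more Tuesdays after the first → 7.

7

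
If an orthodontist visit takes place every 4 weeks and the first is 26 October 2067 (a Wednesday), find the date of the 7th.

The 7th occurrence is 6 intervals after the first: 6 × 28 = 168 days after 26 October 2067.
October has 31 days — 5 days to the end of October leaves 163.
November has 30 days (133 left).
December has 31 days (102 left).
January has 31 days (71 left).
February has 29 days (42 left).
March has 31 days (11 left).
11 days into April → 11 April 2068.

11 April 2068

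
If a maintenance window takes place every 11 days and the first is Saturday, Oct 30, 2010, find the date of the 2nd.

Nov 10, 2010

The 2nd occurrence is 1 interval after the first: 1 × 11 = 11 days after Oct 30, 2010.
Oct has 31 days — 1 day to the end of Oct leaves 10.
10 days into Nov → Nov 10, 2010.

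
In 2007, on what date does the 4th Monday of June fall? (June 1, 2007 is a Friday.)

25 June 2007

June 2007 begins on a Friday, so the first Monday is June 4 (3 days later).
The 4th Monday is 3 weeks later: 4 + 21 = 25.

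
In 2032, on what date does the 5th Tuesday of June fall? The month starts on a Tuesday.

29 June 2032

June 2032 begins on a Tuesday, so the first Tuesday is June 1.
The 5th Tuesday is 4 weeks later: 1 + 28 = 29.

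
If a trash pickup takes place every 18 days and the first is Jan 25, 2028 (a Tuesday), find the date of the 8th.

The 8th occurrence is 7 intervals after the first: 7 × 18 = 126 days after Jan 25, 2028.
Jan has 31 days — 6 days to the end of Jan leaves 120.
Feb has 29 days (91 left).
Mar has 31 days (60 left).
Apr has 30 days (30 left).
30 days into May → May 30, 2028.

May 30, 2028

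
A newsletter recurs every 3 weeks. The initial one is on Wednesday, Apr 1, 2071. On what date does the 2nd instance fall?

Apr 22, 2071

The 2nd occurrence is 1 interval after the first: 1 × 21 = 21 days after Apr 1, 2071.
21 days later is Apr 22, 2071.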